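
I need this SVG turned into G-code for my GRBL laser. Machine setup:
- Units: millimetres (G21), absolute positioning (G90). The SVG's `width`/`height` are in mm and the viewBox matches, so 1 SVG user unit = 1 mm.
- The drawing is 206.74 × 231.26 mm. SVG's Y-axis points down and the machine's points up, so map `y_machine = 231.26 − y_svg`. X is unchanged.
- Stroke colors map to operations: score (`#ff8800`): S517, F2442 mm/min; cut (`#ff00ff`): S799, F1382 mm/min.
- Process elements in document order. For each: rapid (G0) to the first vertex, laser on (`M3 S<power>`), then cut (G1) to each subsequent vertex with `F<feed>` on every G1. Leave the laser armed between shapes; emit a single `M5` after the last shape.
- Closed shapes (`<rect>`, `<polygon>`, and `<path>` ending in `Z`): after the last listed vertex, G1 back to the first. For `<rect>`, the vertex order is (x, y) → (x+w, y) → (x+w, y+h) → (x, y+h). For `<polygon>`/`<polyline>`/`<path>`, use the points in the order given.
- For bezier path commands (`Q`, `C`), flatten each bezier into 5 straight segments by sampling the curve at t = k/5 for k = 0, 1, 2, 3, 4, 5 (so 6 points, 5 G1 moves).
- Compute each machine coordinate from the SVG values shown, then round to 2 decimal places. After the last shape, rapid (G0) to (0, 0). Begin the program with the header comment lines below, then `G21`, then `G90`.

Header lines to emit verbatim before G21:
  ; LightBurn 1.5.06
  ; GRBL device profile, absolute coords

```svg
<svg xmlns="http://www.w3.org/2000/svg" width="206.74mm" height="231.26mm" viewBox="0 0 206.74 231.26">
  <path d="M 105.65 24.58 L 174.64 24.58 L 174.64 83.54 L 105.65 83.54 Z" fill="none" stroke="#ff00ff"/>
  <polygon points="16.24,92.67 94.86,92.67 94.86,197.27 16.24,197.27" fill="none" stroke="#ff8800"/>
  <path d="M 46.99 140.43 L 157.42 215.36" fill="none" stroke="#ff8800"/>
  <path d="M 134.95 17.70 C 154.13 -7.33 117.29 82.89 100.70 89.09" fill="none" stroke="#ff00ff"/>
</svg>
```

Since the viewBox matches the mm dimensions, user units are millimetres directly. The only transform is the Y-flip y_m = 231.26 − y_svg.

Shape 1 is a rectangle drawn with `<path>`. Its stroke #ff00ff means cut at S799, F1382. After flipping Y the toolpath is (105.65,206.68) → (174.64,206.68) → (174.64,147.72) → (105.65,147.72) → (105.65,206.68), returning to the start.

Shape 2 is a rectangle drawn with `<polygon>`. Its stroke #ff8800 means score at S517, F2442. After flipping Y the toolpath is (16.24,138.59) → (94.86,138.59) → (94.86,33.99) → (16.24,33.99) → (16.24,138.59), returning to the start.

Shape 3 is a line segment drawn with `<path>`. Its stroke #ff8800 means score at S517, F2442. After flipping Y the toolpath is (46.99,90.83) → (157.42,15.90).

Shape 4 is a cubic bezier drawn with `<path>`. Its stroke #ff00ff means cut at S799, F1382. After flipping Y the toolpath is (134.95,213.56) → (140.35,216.34) → (135.96,201.03) → (125.45,177.19) → (112.47,154.38) → (100.70,142.17).

; LightBurn 1.5.06
; GRBL device profile, absolute coords
G21
G90
G0 X105.65 Y206.68
M3 S799
G1 X174.64 Y206.68 F1382
G1 X174.64 Y147.72 F1382
G1 X105.65 Y147.72 F1382
G1 X105.65 Y206.68 F1382
G0 X16.24 Y138.59
M3 S517
G1 X94.86 Y138.59 F2442
G1 X94.86 Y33.99 F2442
G1 X16.24 Y33.99 F2442
G1 X16.24 Y138.59 F2442
G0 X46.99 Y90.83
M3 S517
G1 X157.42 Y15.90 F2442
G0 X134.95 Y213.56
M3 S799
G1 X140.35 Y216.34 F1382
G1 X135.96 Y201.03 F1382
G1 X125.45 Y177.19 F1382
G1 X112.47 Y154.38 F1382
G1 X100.70 Y142.17 F1382
M5
G0 X0.00 Y0.00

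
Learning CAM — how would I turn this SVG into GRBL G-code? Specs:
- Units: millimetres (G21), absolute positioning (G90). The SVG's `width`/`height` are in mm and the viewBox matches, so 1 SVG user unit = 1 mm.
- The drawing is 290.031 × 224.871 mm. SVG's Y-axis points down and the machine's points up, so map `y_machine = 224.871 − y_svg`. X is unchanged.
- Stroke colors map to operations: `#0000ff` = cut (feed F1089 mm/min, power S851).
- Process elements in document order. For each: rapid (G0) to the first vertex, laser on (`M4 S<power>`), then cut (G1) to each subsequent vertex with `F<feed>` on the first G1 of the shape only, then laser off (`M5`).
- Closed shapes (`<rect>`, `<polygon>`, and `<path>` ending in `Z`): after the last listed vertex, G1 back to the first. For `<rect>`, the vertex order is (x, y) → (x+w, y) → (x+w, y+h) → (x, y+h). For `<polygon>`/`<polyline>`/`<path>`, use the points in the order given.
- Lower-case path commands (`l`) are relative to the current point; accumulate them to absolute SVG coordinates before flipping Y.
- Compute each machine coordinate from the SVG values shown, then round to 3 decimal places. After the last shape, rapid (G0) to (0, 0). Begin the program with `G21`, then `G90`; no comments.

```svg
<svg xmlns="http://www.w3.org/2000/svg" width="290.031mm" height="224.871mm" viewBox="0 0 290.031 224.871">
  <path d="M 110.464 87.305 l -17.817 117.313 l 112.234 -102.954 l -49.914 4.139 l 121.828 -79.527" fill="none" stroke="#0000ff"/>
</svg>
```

G21
G90
G0 X110.464 Y137.566
M4 S851
G1 X92.647 Y20.253 F1089
G1 X204.881 Y123.207
G1 X154.967 Y119.068
G1 X276.795 Y198.595
M5
G0 X0.000 Y0.000

viewBox `0 0 290.031 224.871` with mm width/height → 1 unit = 1 mm. Flip: y_m = 224.871 − y_svg.

**Shape 1** — `<path>` open polyline, stroke `#0000ff` → cut (S851, F1089). Machine vertices: (110.464,137.566) → (92.647,20.253) → (204.881,123.207) → (154.967,119.068) → (276.795,198.595). Open path.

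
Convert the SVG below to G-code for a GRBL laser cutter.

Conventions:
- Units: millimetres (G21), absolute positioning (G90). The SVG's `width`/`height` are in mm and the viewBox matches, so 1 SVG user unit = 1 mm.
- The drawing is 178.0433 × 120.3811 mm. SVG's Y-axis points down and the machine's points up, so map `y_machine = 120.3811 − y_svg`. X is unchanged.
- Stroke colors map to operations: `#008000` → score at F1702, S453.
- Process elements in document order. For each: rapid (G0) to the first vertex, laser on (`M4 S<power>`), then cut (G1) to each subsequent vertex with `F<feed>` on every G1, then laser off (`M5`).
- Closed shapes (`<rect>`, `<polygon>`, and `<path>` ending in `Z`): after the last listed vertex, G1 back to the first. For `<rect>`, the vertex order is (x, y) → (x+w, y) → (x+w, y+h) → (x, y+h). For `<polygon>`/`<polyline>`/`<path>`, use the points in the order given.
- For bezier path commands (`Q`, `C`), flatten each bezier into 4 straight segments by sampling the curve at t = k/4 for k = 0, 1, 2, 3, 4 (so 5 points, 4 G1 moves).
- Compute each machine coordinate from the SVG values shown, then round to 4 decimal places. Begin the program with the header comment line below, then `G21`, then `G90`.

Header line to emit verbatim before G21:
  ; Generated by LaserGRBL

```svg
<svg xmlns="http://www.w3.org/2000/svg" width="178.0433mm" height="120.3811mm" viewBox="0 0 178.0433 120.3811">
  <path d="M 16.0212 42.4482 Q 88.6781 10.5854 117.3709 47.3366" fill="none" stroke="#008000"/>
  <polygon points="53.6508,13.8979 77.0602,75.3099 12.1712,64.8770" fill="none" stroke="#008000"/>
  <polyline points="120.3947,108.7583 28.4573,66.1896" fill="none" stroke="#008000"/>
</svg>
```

1 u = 1 mm; y_m = 120.3811 − y.

[1] `<path>` quadratic bezier, #008000→score S453 F1702: (16.0212,77.9329) → (49.6019,89.5759) → (77.6871,92.6422) → (100.2767,87.1317) → (117.3709,73.0445)

[2] `<polygon>` regular polygon, #008000→score S453 F1702: (53.6508,106.4832) → (77.0602,45.0712) → (12.1712,55.5041) → (53.6508,106.4832) (closed)

[3] `<polyline>` line segment, #008000→score S453 F1702: (120.3947,11.6228) → (28.4573,54.1915)

; Generated by LaserGRBL
G21
G90
G0 X16.0212 Y77.9329
M4 S453
G1 X49.6019 Y89.5759 F1702
G1 X77.6871 Y92.6422 F1702
G1 X100.2767 Y87.1317 F1702
G1 X117.3709 Y73.0445 F1702
M5
G0 X53.6508 Y106.4832
M4 S453
G1 X77.0602 Y45.0712 F1702
G1 X12.1712 Y55.5041 F1702
G1 X53.6508 Y106.4832 F1702
M5
G0 X120.3947 Y11.6228
M4 S453
G1 X28.4573 Y54.1915 F1702
M5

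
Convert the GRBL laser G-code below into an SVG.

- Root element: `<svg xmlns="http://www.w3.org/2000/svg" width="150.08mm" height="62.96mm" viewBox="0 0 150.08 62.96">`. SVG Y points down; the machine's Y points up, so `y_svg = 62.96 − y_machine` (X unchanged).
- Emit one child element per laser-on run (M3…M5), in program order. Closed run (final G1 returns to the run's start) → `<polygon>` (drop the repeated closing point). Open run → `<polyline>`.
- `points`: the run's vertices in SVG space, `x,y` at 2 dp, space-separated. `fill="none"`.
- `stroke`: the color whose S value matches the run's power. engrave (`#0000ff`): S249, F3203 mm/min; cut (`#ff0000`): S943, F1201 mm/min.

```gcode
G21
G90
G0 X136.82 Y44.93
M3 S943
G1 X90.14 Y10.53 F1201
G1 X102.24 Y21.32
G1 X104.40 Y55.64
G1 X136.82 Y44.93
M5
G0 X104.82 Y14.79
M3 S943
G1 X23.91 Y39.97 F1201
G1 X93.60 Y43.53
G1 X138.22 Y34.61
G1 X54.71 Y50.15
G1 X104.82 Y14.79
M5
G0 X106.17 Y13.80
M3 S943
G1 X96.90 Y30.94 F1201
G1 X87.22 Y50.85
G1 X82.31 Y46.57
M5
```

<svg xmlns="http://www.w3.org/2000/svg" width="150.08mm" height="62.96mm" viewBox="0 0 150.08 62.96">
  <polygon points="136.82,18.03 90.14,52.43 102.24,41.64 104.40,7.32" fill="none" stroke="#ff0000"/>
  <polygon points="104.82,48.17 23.91,22.99 93.60,19.43 138.22,28.35 54.71,12.81" fill="none" stroke="#ff0000"/>
  <polyline points="106.17,49.16 96.90,32.02 87.22,12.11 82.31,16.39" fill="none" stroke="#ff0000"/>
</svg>

y_svg = 62.96 − y_m. Every run uses S943, so all elements get stroke `#ff0000` (cut).

[1] closed run; points: 136.82,18.03 90.14,52.43 102.24,41.64 104.40,7.32

[2] closed run; points: 104.82,48.17 23.91,22.99 93.60,19.43 138.22,28.35 54.71,12.81

[3] open run; points: 106.17,49.16 96.90,32.02 87.22,12.11 82.31,16.39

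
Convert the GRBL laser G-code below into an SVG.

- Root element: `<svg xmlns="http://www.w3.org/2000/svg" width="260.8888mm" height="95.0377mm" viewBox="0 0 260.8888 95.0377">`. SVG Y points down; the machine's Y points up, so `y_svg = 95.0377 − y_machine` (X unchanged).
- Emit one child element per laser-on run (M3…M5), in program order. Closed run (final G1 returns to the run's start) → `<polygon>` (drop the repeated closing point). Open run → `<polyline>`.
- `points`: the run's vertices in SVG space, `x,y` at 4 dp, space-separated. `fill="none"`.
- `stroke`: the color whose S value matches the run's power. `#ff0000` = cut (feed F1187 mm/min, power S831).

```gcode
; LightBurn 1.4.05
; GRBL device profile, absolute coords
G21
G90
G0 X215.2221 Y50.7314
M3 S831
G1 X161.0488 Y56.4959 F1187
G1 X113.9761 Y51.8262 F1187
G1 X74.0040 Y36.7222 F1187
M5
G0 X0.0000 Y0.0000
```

<svg xmlns="http://www.w3.org/2000/svg" width="260.8888mm" height="95.0377mm" viewBox="0 0 260.8888 95.0377">
  <polyline points="215.2221,44.3063 161.0488,38.5418 113.9761,43.2115 74.0040,58.3155" fill="none" stroke="#ff0000"/>
</svg>

y_svg = 95.0377 − y_m. Every run uses S831, so all elements get stroke `#ff0000` (cut).

[1] open run; points: 215.2221,44.3063 161.0488,38.5418 113.9761,43.2115 74.0040,58.3155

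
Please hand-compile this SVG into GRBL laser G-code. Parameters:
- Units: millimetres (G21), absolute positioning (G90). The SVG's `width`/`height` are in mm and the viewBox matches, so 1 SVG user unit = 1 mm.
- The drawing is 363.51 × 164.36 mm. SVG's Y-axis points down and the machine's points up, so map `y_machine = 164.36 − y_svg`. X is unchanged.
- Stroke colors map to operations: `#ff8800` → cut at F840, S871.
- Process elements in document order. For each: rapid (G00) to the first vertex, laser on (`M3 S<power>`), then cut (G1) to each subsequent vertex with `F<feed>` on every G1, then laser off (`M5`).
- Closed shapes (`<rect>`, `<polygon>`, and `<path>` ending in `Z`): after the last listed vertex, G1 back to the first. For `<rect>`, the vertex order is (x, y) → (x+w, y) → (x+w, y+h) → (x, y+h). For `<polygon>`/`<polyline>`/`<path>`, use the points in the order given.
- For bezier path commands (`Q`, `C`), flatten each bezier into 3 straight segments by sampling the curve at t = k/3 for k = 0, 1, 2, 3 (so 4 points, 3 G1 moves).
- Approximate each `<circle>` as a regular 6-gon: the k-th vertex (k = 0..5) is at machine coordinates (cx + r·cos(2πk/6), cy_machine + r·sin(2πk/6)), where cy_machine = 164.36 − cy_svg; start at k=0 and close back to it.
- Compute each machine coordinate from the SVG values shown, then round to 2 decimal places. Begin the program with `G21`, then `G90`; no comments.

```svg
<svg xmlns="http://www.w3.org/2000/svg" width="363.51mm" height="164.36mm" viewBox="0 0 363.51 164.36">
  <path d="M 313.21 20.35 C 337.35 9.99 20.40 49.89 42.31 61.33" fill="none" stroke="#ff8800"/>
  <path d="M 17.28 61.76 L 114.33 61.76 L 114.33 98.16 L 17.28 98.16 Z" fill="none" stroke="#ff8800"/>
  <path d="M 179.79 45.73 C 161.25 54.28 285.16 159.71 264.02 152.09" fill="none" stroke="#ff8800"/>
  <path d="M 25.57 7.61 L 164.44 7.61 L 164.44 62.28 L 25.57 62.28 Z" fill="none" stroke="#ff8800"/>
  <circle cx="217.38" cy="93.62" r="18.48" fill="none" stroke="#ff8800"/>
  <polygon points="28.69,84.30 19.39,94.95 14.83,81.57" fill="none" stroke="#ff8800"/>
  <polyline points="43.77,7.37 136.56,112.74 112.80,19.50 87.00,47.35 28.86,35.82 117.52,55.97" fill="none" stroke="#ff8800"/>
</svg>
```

G21
G90
G00 X313.21 Y144.01
M3 S871
G1 X248.84 Y140.53 F840
G1 X108.17 Y121.04 F840
G1 X42.31 Y103.03 F840
M5
G00 X17.28 Y102.60
M3 S871
G1 X114.33 Y102.60 F840
G1 X114.33 Y66.20 F840
G1 X17.28 Y66.20 F840
G1 X17.28 Y102.60 F840
M5
G00 X179.79 Y118.63
M3 S871
G1 X198.09 Y85.56 F840
G1 X247.46 Y34.56 F840
G1 X264.02 Y12.27 F840
M5
G00 X25.57 Y156.75
M3 S871
G1 X164.44 Y156.75 F840
G1 X164.44 Y102.08 F840
G1 X25.57 Y102.08 F840
G1 X25.57 Y156.75 F840
M5
G00 X235.86 Y70.74
M3 S871
G1 X226.62 Y86.74 F840
G1 X208.14 Y86.74 F840
G1 X198.90 Y70.74 F840
G1 X208.14 Y54.74 F840
G1 X226.62 Y54.74 F840
G1 X235.86 Y70.74 F840
M5
G00 X28.69 Y80.06
M3 S871
G1 X19.39 Y69.41 F840
G1 X14.83 Y82.79 F840
G1 X28.69 Y80.06 F840
M5
G00 X43.77 Y156.99
M3 S871
G1 X136.56 Y51.62 F840
G1 X112.80 Y144.86 F840
G1 X87.00 Y117.01 F840
G1 X28.86 Y128.54 F840
G1 X117.52 Y108.39 F840
M5

1 u = 1 mm; y_m = 164.36 − y.

[1] `<path>` cubic bezier, #ff8800→cut S871 F840: (313.21,144.01) → (248.84,140.53) → (108.17,121.04) → (42.31,103.03)

[2] `<path>` rectangle, #ff8800→cut S871 F840: (17.28,102.60) → (114.33,102.60) → (114.33,66.20) → (17.28,66.20) → (17.28,102.60) (closed)

[3] `<path>` cubic bezier, #ff8800→cut S871 F840: (179.79,118.63) → (198.09,85.56) → (247.46,34.56) → (264.02,12.27)

[4] `<path>` rectangle, #ff8800→cut S871 F840: (25.57,156.75) → (164.44,156.75) → (164.44,102.08) → (25.57,102.08) → (25.57,156.75) (closed)

[5] `<circle>` circle, #ff8800→cut S871 F840: (235.86,70.74) → (226.62,86.74) → (208.14,86.74) → (198.90,70.74) → (208.14,54.74) → (226.62,54.74) → (235.86,70.74) (closed)

[6] `<polygon>` regular polygon, #ff8800→cut S871 F840: (28.69,80.06) → (19.39,69.41) → (14.83,82.79) → (28.69,80.06) (closed)

[7] `<polyline>` open polyline, #ff8800→cut S871 F840: (43.77,156.99) → (136.56,51.62) → (112.80,144.86) → (87.00,117.01) → (28.86,128.54) → (117.52,108.39)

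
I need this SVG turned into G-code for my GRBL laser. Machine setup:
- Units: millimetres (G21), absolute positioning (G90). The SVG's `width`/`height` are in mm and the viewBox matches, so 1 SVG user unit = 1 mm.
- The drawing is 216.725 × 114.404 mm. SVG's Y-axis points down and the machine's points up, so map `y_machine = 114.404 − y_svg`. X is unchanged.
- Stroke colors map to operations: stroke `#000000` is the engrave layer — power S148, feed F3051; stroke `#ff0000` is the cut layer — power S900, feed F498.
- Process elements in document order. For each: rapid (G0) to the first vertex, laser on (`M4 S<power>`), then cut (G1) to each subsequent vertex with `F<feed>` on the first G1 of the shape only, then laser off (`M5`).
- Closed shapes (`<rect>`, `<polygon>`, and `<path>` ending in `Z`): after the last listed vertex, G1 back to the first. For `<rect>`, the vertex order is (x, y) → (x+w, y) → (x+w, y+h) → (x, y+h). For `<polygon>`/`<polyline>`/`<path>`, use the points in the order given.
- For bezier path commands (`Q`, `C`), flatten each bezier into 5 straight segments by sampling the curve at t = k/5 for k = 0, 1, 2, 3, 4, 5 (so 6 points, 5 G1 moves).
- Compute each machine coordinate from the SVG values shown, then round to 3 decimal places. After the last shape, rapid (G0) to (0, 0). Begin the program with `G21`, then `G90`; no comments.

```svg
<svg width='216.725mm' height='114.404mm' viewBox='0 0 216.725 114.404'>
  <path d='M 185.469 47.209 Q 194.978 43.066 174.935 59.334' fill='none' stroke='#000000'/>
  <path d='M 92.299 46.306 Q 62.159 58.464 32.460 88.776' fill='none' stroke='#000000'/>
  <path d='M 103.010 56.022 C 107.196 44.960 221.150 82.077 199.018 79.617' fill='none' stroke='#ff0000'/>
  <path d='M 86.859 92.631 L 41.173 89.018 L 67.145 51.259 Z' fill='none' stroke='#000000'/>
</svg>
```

G21
G90
G0 X185.469 Y67.195
M4 S148
G1 X188.091 Y68.036 F3051
G1 X188.348 Y67.244
G1 X186.241 Y64.819
G1 X181.770 Y60.761
G1 X174.935 Y55.070
M5
G0 X92.299 Y68.098
M4 S148
G1 X80.261 Y62.509 F3051
G1 X68.258 Y55.467
G1 X56.290 Y46.973
G1 X44.357 Y37.027
G1 X32.460 Y25.628
M5
G0 X103.010 Y58.382
M4 S900
G1 X116.727 Y59.940 F498
G1 X144.987 Y54.147
G1 X175.990 Y45.216
G1 X197.934 Y37.358
G1 X199.018 Y34.787
M5
G0 X86.859 Y21.773
M4 S148
G1 X41.173 Y25.386 F3051
G1 X67.145 Y63.145
G1 X86.859 Y21.773
M5
G0 X0.000 Y0.000

1 u = 1 mm; y_m = 114.404 − y.

[1] `<path>` quadratic bezier, #000000→engrave S148 F3051: (185.469,67.195) → (188.091,68.036) → (188.348,67.244) → (186.241,64.819) → (181.770,60.761) → (174.935,55.070)

[2] `<path>` quadratic bezier, #000000→engrave S148 F3051: (92.299,68.098) → (80.261,62.509) → (68.258,55.467) → (56.290,46.973) → (44.357,37.027) → (32.460,25.628)

[3] `<path>` cubic bezier, #ff0000→cut S900 F498: (103.010,58.382) → (116.727,59.940) → (144.987,54.147) → (175.990,45.216) → (197.934,37.358) → (199.018,34.787)

[4] `<path>` regular polygon, #000000→engrave S148 F3051: (86.859,21.773) → (41.173,25.386) → (67.145,63.145) → (86.859,21.773) (closed)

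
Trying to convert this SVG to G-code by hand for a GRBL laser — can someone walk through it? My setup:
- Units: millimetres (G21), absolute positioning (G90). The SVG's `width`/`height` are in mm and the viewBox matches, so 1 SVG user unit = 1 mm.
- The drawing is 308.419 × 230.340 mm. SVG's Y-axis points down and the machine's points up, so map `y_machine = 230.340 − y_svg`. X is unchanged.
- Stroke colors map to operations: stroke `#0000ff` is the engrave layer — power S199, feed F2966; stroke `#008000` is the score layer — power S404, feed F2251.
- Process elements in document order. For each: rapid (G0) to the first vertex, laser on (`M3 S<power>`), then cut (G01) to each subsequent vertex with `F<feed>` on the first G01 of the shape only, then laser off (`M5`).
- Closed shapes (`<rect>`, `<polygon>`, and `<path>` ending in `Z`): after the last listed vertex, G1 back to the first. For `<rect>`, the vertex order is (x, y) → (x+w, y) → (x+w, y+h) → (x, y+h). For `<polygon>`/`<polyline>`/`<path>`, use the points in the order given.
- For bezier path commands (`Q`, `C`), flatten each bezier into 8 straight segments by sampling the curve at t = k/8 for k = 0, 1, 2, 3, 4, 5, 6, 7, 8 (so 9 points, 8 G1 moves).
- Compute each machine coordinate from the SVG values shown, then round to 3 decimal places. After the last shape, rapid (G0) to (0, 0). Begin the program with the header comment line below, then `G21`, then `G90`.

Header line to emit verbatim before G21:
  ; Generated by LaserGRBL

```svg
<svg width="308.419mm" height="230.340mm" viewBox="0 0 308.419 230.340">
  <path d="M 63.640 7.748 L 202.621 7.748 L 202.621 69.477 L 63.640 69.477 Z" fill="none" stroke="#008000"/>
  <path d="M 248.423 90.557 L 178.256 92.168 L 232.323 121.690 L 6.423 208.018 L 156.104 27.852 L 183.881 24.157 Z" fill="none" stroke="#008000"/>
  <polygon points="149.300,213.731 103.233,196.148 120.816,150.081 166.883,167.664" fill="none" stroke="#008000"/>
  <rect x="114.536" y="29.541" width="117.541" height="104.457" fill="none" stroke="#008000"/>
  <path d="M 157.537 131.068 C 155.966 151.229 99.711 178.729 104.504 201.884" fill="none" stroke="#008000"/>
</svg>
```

; Generated by LaserGRBL
G21
G90
G0 X63.640 Y222.592
M3 S404
G01 X202.621 Y222.592 F2251
G01 X202.621 Y160.863
G01 X63.640 Y160.863
G01 X63.640 Y222.592
M5
G0 X248.423 Y139.783
M3 S404
G01 X178.256 Y138.172 F2251
G01 X232.323 Y108.650
G01 X6.423 Y22.322
G01 X156.104 Y202.488
G01 X183.881 Y206.183
G01 X248.423 Y139.783
M5
G0 X149.300 Y16.609
M3 S404
G01 X103.233 Y34.192 F2251
G01 X120.816 Y80.259
G01 X166.883 Y62.676
G01 X149.300 Y16.609
M5
G0 X114.536 Y200.799
M3 S404
G01 X232.077 Y200.799 F2251
G01 X232.077 Y96.342
G01 X114.536 Y96.342
G01 X114.536 Y200.799
M5
G0 X157.537 Y99.272
M3 S404
G01 X154.611 Y91.390 F2251
G01 X147.914 Y82.958
G01 X138.803 Y74.111
G01 X128.634 Y64.987
G01 X118.763 Y55.722
G01 X110.547 Y46.454
G01 X105.342 Y37.320
G01 X104.504 Y28.456
M5
G0 X0.000 Y0.000

Since the viewBox matches the mm dimensions, user units are millimetres directly. The only transform is the Y-flip y_m = 230.340 − y_svg.

Shape 1 is a rectangle drawn with `<path>`. Its stroke #008000 means score at S404, F2251. After flipping Y the toolpath is (63.640,222.592) → (202.621,222.592) → (202.621,160.863) → (63.640,160.863) → (63.640,222.592), returning to the start.

Shape 2 is a closed polygon drawn with `<path>`. Its stroke #008000 means score at S404, F2251. After flipping Y the toolpath is (248.423,139.783) → (178.256,138.172) → (232.323,108.650) → (6.423,22.322) → (156.104,202.488) → (183.881,206.183) → (248.423,139.783), returning to the start.

Shape 3 is a regular polygon drawn with `<polygon>`. Its stroke #008000 means score at S404, F2251. After flipping Y the toolpath is (149.300,16.609) → (103.233,34.192) → (120.816,80.259) → (166.883,62.676) → (149.300,16.609), returning to the start.

Shape 4 is a rectangle drawn with `<rect>`. Its stroke #008000 means score at S404, F2251. After flipping Y the toolpath is (114.536,200.799) → (232.077,200.799) → (232.077,96.342) → (114.536,96.342) → (114.536,200.799), returning to the start.

Shape 5 is a cubic bezier drawn with `<path>`. Its stroke #008000 means score at S404, F2251. After flipping Y the toolpath is (157.537,99.272) → (154.611,91.390) → (147.914,82.958) → (138.803,74.111) → (128.634,64.987) → (118.763,55.722) → (110.547,46.454) → (105.342,37.320) → (104.504,28.456).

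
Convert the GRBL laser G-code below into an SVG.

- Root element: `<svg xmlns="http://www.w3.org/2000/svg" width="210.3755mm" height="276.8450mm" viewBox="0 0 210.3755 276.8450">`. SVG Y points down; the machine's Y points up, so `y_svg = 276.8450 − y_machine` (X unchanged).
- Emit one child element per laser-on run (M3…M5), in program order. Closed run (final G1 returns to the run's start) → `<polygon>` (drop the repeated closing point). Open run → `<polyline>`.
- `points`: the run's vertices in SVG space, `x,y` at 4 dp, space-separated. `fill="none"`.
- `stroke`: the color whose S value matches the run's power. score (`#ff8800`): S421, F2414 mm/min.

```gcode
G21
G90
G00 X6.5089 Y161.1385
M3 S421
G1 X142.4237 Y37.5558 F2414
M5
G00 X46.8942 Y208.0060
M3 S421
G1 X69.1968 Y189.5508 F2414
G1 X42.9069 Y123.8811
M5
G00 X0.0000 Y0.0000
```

Each laser-on run becomes one SVG element. Flip Y back into SVG space with y_svg = 276.8450 − y_machine. Every run uses S421, so all elements get stroke `#ff8800` (score).

Run 1: The run is open, so emit a `<polyline>` with points (Y-flipped): 6.5089,115.7065 142.4237,239.2892.

Run 2: The run is open, so emit a `<polyline>` with points (Y-flipped): 46.8942,68.8390 69.1968,87.2942 42.9069,152.9639.

<svg xmlns="http://www.w3.org/2000/svg" width="210.3755mm" height="276.8450mm" viewBox="0 0 210.3755 276.8450">
  <polyline points="6.5089,115.7065 142.4237,239.2892" fill="none" stroke="#ff8800"/>
  <polyline points="46.8942,68.8390 69.1968,87.2942 42.9069,152.9639" fill="none" stroke="#ff8800"/>
</svg>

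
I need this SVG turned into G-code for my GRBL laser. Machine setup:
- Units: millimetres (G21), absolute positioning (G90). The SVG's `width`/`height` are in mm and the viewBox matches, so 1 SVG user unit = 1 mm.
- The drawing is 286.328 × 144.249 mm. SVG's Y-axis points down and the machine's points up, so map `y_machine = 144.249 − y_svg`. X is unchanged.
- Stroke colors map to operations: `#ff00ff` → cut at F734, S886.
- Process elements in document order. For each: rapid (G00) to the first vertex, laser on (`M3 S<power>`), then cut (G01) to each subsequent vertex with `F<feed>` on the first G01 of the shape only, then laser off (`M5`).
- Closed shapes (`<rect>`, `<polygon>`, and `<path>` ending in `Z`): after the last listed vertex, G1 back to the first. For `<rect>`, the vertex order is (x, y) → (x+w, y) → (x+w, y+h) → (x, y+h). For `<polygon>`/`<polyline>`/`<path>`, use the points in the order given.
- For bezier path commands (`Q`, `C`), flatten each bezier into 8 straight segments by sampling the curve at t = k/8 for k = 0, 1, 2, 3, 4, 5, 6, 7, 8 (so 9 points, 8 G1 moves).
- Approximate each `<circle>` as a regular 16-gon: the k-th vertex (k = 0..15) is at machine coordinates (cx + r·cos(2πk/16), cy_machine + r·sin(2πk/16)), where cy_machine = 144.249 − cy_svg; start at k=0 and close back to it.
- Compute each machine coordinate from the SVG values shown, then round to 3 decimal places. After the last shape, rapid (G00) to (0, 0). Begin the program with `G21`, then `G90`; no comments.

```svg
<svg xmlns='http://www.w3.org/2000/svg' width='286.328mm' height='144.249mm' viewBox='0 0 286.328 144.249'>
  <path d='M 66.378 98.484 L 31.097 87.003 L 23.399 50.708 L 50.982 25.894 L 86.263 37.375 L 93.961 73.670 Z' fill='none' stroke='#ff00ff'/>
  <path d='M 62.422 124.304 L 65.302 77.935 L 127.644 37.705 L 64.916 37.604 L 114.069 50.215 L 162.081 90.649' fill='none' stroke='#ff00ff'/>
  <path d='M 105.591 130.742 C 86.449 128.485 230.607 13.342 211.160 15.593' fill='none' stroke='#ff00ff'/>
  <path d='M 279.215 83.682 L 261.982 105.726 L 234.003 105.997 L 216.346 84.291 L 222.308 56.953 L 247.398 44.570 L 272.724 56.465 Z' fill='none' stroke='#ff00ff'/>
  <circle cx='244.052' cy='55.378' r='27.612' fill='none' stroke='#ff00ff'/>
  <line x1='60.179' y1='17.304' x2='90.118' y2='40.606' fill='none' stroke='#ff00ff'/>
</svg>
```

G21
G90
G00 X66.378 Y45.765
M3 S886
G01 X31.097 Y57.246 F734
G01 X23.399 Y93.541
G01 X50.982 Y118.355
G01 X86.263 Y106.874
G01 X93.961 Y70.579
G01 X66.378 Y45.765
M5
G00 X62.422 Y19.945
M3 S886
G01 X65.302 Y66.314 F734
G01 X127.644 Y106.544
G01 X64.916 Y106.645
G01 X114.069 Y94.034
G01 X162.081 Y53.600
M5
G00 X105.591 Y13.507
M3 S886
G01 X105.429 Y19.195 F734
G01 X116.745 Y32.768
G01 X135.709 Y51.526
G01 X158.490 Y72.772
G01 X181.256 Y93.806
G01 X200.177 Y111.931
G01 X211.422 Y124.447
G01 X211.160 Y128.656
M5
G00 X279.215 Y60.567
M3 S886
G01 X261.982 Y38.523 F734
G01 X234.003 Y38.252
G01 X216.346 Y59.958
G01 X222.308 Y87.296
G01 X247.398 Y99.679
G01 X272.724 Y87.784
G01 X279.215 Y60.567
M5
G00 X271.664 Y88.871
M3 S886
G01 X269.562 Y99.438 F734
G01 X263.577 Y108.396
G01 X254.619 Y114.381
G01 X244.052 Y116.483
G01 X233.485 Y114.381
G01 X224.527 Y108.396
G01 X218.542 Y99.438
G01 X216.440 Y88.871
G01 X218.542 Y78.304
G01 X224.527 Y69.346
G01 X233.485 Y63.361
G01 X244.052 Y61.259
G01 X254.619 Y63.361
G01 X263.577 Y69.346
G01 X269.562 Y78.304
G01 X271.664 Y88.871
M5
G00 X60.179 Y126.945
M3 S886
G01 X90.118 Y103.643 F734
M5
G00 X0.000 Y0.000

1 u = 1 mm; y_m = 144.249 − y.

[1] `<path>` regular polygon, #ff00ff→cut S886 F734: (66.378,45.765) → (31.097,57.246) → (23.399,93.541) → (50.982,118.355) → (86.263,106.874) → (93.961,70.579) → (66.378,45.765) (closed)

[2] `<path>` open polyline, #ff00ff→cut S886 F734: (62.422,19.945) → (65.302,66.314) → (127.644,106.544) → (64.916,106.645) → (114.069,94.034) → (162.081,53.600)

[3] `<path>` cubic bezier, #ff00ff→cut S886 F734: (105.591,13.507) → (105.429,19.195) → (116.745,32.768) → (135.709,51.526) → (158.490,72.772) → (181.256,93.806) → (200.177,111.931) → (211.422,124.447) → (211.160,128.656)

[4] `<path>` regular polygon, #ff00ff→cut S886 F734: (279.215,60.567) → (261.982,38.523) → (234.003,38.252) → (216.346,59.958) → (222.308,87.296) → (247.398,99.679) → (272.724,87.784) → (279.215,60.567) (closed)

[5] `<circle>` circle, #ff00ff→cut S886 F734: (271.664,88.871) → (269.562,99.438) → (263.577,108.396) → (254.619,114.381) → (244.052,116.483) → (233.485,114.381) → (224.527,108.396) → (218.542,99.438) → (216.440,88.871) → (218.542,78.304) → (224.527,69.346) → (233.485,63.361) → (244.052,61.259) → (254.619,63.361) → (263.577,69.346) → (269.562,78.304) → (271.664,88.871) (closed)

[6] `<line>` line segment, #ff00ff→cut S886 F734: (60.179,126.945) → (90.118,103.643)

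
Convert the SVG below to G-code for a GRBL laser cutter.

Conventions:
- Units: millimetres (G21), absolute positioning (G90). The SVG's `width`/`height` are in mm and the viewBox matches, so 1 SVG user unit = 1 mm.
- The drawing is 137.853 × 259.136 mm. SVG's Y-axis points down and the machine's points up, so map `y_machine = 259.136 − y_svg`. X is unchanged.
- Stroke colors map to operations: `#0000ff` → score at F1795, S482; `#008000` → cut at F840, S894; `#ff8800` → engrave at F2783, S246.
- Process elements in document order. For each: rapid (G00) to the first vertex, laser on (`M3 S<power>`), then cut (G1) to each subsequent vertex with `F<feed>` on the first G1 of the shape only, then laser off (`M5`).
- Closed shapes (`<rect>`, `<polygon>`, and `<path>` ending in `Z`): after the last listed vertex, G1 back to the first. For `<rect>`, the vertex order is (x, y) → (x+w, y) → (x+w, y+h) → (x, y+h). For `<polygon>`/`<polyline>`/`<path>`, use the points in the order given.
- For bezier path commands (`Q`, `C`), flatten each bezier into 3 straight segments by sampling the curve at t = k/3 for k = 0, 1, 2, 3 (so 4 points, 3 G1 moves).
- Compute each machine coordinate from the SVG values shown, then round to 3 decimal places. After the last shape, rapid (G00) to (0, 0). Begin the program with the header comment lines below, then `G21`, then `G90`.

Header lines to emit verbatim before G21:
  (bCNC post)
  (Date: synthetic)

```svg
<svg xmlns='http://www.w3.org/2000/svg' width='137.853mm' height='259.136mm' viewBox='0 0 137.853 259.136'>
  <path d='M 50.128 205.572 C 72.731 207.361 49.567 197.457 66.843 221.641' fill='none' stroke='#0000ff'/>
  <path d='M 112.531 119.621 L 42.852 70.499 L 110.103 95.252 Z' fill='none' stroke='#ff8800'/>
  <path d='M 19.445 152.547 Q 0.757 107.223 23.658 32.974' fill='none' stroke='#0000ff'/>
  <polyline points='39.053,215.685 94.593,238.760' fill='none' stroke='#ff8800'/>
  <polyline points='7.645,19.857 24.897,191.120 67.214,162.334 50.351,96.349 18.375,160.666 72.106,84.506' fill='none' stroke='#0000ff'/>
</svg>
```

(bCNC post)
(Date: synthetic)
G21
G90
G00 X50.128 Y53.564
M3 S482
G1 X60.668 Y53.977 F1795
G1 X59.854 Y52.012
G1 X66.843 Y37.495
M5
G00 X112.531 Y139.515
M3 S246
G1 X42.852 Y188.637 F2783
G1 X110.103 Y163.884
G1 X112.531 Y139.515
M5
G00 X19.445 Y106.589
M3 S482
G1 X11.607 Y140.019 F1795
G1 X13.012 Y179.877
G1 X23.658 Y226.162
M5
G00 X39.053 Y43.451
M3 S246
G1 X94.593 Y20.376 F2783
M5
G00 X7.645 Y239.279
M3 S482
G1 X24.897 Y68.016 F1795
G1 X67.214 Y96.802
G1 X50.351 Y162.787
G1 X18.375 Y98.470
G1 X72.106 Y174.630
M5
G00 X0.000 Y0.000

viewBox `0 0 137.853 259.136` with mm width/height → 1 unit = 1 mm. Flip: y_m = 259.136 − y_svg.

**Shape 1** — `<path>` cubic bezier, stroke `#0000ff` → score (S482, F1795). Control points (SVG): P0=(50.128,205.572), P1=(72.731,207.361), P2=(49.567,197.457), P3=(66.843,221.641); sampled at t=k/3. Machine vertices: (50.128,53.564) → (60.668,53.977) → (59.854,52.012) → (66.843,37.495). Open path.

**Shape 2** — `<path>` closed polygon, stroke `#ff8800` → engrave (S246, F2783). Machine vertices: (112.531,139.515) → (42.852,188.637) → (110.103,163.884) → (112.531,139.515). Closed: final G1 returns to the first vertex.

**Shape 3** — `<path>` quadratic bezier, stroke `#0000ff` → score (S482, F1795). Control points (SVG): P0=(19.445,152.547), P1=(0.757,107.223), P2=(23.658,32.974); sampled at t=k/3. Machine vertices: (19.445,106.589) → (11.607,140.019) → (13.012,179.877) → (23.658,226.162). Open path.

**Shape 4** — `<polyline>` line segment, stroke `#ff8800` → engrave (S246, F2783). Machine vertices: (39.053,43.451) → (94.593,20.376). Open path.

**Shape 5** — `<polyline>` open polyline, stroke `#0000ff` → score (S482, F1795). Machine vertices: (7.645,239.279) → (24.897,68.016) → (67.214,96.802) → (50.351,162.787) → (18.375,98.470) → (72.106,174.630). Open path.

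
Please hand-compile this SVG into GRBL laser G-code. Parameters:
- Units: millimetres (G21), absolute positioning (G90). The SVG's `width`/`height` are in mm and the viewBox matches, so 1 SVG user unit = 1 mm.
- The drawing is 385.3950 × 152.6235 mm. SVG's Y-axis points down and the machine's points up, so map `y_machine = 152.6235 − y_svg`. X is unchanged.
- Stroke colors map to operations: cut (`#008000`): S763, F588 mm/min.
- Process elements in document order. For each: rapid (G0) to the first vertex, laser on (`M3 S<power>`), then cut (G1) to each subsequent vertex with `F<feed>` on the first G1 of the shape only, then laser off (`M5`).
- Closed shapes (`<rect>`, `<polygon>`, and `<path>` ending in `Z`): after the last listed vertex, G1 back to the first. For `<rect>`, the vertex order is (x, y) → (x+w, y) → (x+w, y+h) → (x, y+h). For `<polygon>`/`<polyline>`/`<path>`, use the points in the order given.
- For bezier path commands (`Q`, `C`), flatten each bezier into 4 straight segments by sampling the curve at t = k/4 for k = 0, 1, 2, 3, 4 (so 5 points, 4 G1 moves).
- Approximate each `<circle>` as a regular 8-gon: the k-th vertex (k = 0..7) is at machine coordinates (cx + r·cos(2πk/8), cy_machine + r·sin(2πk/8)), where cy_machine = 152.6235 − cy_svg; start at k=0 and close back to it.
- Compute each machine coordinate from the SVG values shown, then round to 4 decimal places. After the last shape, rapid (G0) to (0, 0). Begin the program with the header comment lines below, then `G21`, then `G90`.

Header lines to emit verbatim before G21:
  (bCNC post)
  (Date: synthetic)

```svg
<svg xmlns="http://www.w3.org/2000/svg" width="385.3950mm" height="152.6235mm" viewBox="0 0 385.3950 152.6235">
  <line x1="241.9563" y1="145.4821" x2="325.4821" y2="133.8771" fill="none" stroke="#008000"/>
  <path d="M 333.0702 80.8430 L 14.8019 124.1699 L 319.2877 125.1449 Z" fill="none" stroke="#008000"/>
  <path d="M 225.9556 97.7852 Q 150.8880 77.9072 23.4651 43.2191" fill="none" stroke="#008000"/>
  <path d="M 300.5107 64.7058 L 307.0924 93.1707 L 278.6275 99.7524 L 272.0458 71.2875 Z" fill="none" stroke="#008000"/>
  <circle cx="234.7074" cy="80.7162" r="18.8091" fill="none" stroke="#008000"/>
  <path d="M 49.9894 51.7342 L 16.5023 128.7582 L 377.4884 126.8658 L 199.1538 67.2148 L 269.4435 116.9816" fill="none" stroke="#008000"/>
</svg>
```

(bCNC post)
(Date: synthetic)
G21
G90
G0 X241.9563 Y7.1414
M3 S763
G1 X325.4821 Y18.7464 F588
M5
G0 X333.0702 Y71.7805
M3 S763
G1 X14.8019 Y28.4536 F588
G1 X319.2877 Y27.4786
G1 X333.0702 Y71.7805
M5
G0 X225.9556 Y54.8383
M3 S763
G1 X185.1496 Y65.7029 F588
G1 X137.7992 Y78.4188
G1 X83.9043 Y92.9860
G1 X23.4651 Y109.4044
M5
G0 X300.5107 Y87.9177
M3 S763
G1 X307.0924 Y59.4528 F588
G1 X278.6275 Y52.8711
G1 X272.0458 Y81.3360
G1 X300.5107 Y87.9177
M5
G0 X253.5165 Y71.9073
M3 S763
G1 X248.0074 Y85.2073 F588
G1 X234.7074 Y90.7164
G1 X221.4074 Y85.2073
G1 X215.8983 Y71.9073
G1 X221.4074 Y58.6073
G1 X234.7074 Y53.0982
G1 X248.0074 Y58.6073
G1 X253.5165 Y71.9073
M5
G0 X49.9894 Y100.8893
M3 S763
G1 X16.5023 Y23.8653 F588
G1 X377.4884 Y25.7577
G1 X199.1538 Y85.4087
G1 X269.4435 Y35.6419
M5
G0 X0.0000 Y0.0000

Since the viewBox matches the mm dimensions, user units are millimetres directly. The only transform is the Y-flip y_m = 152.6235 − y_svg.

Shape 1 is a line segment drawn with `<line>`. Its stroke #008000 means cut at S763, F588. After flipping Y the toolpath is (241.9563,7.1414) → (325.4821,18.7464).

Shape 2 is a closed polygon drawn with `<path>`. Its stroke #008000 means cut at S763, F588. After flipping Y the toolpath is (333.0702,71.7805) → (14.8019,28.4536) → (319.2877,27.4786) → (333.0702,71.7805), returning to the start.

Shape 3 is a quadratic bezier drawn with `<path>`. Its stroke #008000 means cut at S763, F588. After flipping Y the toolpath is (225.9556,54.8383) → (185.1496,65.7029) → (137.7992,78.4188) → (83.9043,92.9860) → (23.4651,109.4044).

Shape 4 is a regular polygon drawn with `<path>`. Its stroke #008000 means cut at S763, F588. After flipping Y the toolpath is (300.5107,87.9177) → (307.0924,59.4528) → (278.6275,52.8711) → (272.0458,81.3360) → (300.5107,87.9177), returning to the start.

Shape 5 is a circle drawn with `<circle>`. Its stroke #008000 means cut at S763, F588. After flipping Y the toolpath is (253.5165,71.9073) → (248.0074,85.2073) → (234.7074,90.7164) → (221.4074,85.2073) → (215.8983,71.9073) → (221.4074,58.6073) → (234.7074,53.0982) → (248.0074,58.6073) → (253.5165,71.9073), returning to the start.

Shape 6 is a open polyline drawn with `<path>`. Its stroke #008000 means cut at S763, F588. After flipping Y the toolpath is (49.9894,100.8893) → (16.5023,23.8653) → (377.4884,25.7577) → (199.1538,85.4087) → (269.4435,35.6419).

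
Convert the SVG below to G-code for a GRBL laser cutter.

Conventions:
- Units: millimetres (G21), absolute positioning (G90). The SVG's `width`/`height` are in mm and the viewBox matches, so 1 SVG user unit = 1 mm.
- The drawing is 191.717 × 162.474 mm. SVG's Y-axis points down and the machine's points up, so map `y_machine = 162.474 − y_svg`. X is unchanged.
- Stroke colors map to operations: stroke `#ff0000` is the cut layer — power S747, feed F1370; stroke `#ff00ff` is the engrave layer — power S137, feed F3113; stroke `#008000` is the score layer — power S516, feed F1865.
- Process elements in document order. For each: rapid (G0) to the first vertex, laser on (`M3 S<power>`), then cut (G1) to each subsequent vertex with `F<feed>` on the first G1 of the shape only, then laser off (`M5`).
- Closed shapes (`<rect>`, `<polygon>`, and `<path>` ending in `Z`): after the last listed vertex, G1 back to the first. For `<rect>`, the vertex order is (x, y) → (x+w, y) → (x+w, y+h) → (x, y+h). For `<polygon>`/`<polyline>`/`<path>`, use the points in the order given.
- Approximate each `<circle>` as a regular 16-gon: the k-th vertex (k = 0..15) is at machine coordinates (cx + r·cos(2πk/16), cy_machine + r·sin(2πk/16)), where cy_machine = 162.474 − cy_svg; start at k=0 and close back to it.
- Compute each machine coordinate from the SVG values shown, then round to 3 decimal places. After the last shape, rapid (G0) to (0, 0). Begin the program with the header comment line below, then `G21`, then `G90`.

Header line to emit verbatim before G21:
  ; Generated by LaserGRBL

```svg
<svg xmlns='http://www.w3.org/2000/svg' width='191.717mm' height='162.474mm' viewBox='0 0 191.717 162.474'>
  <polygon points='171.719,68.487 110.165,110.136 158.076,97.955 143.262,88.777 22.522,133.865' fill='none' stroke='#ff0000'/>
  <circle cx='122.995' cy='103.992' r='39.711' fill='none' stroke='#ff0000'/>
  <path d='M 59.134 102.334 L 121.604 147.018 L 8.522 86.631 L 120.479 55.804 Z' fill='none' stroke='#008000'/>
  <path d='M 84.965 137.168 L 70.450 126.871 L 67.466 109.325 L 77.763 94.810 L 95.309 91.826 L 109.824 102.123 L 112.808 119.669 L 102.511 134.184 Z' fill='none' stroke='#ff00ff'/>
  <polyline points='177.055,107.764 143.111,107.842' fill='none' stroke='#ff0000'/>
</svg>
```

; Generated by LaserGRBL
G21
G90
G0 X171.719 Y93.987
M3 S747
G1 X110.165 Y52.338 F1370
G1 X158.076 Y64.519
G1 X143.262 Y73.697
G1 X22.522 Y28.609
G1 X171.719 Y93.987
M5
G0 X162.706 Y58.482
M3 S747
G1 X159.683 Y73.679 F1370
G1 X151.075 Y86.562
G1 X138.192 Y95.170
G1 X122.995 Y98.193
G1 X107.798 Y95.170
G1 X94.915 Y86.562
G1 X86.307 Y73.679
G1 X83.284 Y58.482
G1 X86.307 Y43.285
G1 X94.915 Y30.402
G1 X107.798 Y21.794
G1 X122.995 Y18.771
G1 X138.192 Y21.794
G1 X151.075 Y30.402
G1 X159.683 Y43.285
G1 X162.706 Y58.482
M5
G0 X59.134 Y60.140
M3 S516
G1 X121.604 Y15.456 F1865
G1 X8.522 Y75.843
G1 X120.479 Y106.670
G1 X59.134 Y60.140
M5
G0 X84.965 Y25.306
M3 S137
G1 X70.450 Y35.603 F3113
G1 X67.466 Y53.149
G1 X77.763 Y67.664
G1 X95.309 Y70.648
G1 X109.824 Y60.351
G1 X112.808 Y42.805
G1 X102.511 Y28.290
G1 X84.965 Y25.306
M5
G0 X177.055 Y54.710
M3 S747
G1 X143.111 Y54.632 F1370
M5
G0 X0.000 Y0.000

viewBox `0 0 191.717 162.474` with mm width/height → 1 unit = 1 mm. Flip: y_m = 162.474 − y_svg.

**Shape 1** — `<polygon>` closed polygon, stroke `#ff0000` → cut (S747, F1370). Machine vertices: (171.719,93.987) → (110.165,52.338) → (158.076,64.519) → (143.262,73.697) → (22.522,28.609) → (171.719,93.987). Closed: final G1 returns to the first vertex.

**Shape 2** — `<circle>` circle, stroke `#ff0000` → cut (S747, F1370). Machine vertices: (162.706,58.482) → (159.683,73.679) → (151.075,86.562) → (138.192,95.170) → (122.995,98.193) → (107.798,95.170) → (94.915,86.562) → (86.307,73.679) → (83.284,58.482) → (86.307,43.285) → (94.915,30.402) → (107.798,21.794) → (122.995,18.771) → (138.192,21.794) → (151.075,30.402) → (159.683,43.285) → (162.706,58.482). Closed: final G1 returns to the first vertex.

**Shape 3** — `<path>` closed polygon, stroke `#008000` → score (S516, F1865). Machine vertices: (59.134,60.140) → (121.604,15.456) → (8.522,75.843) → (120.479,106.670) → (59.134,60.140). Closed: final G1 returns to the first vertex.

**Shape 4** — `<path>` regular polygon, stroke `#ff00ff` → engrave (S137, F3113). Machine vertices: (84.965,25.306) → (70.450,35.603) → (67.466,53.149) → (77.763,67.664) → (95.309,70.648) → (109.824,60.351) → (112.808,42.805) → (102.511,28.290) → (84.965,25.306). Closed: final G1 returns to the first vertex.

**Shape 5** — `<polyline>` line segment, stroke `#ff0000` → cut (S747, F1370). Machine vertices: (177.055,54.710) → (143.111,54.632). Open path.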